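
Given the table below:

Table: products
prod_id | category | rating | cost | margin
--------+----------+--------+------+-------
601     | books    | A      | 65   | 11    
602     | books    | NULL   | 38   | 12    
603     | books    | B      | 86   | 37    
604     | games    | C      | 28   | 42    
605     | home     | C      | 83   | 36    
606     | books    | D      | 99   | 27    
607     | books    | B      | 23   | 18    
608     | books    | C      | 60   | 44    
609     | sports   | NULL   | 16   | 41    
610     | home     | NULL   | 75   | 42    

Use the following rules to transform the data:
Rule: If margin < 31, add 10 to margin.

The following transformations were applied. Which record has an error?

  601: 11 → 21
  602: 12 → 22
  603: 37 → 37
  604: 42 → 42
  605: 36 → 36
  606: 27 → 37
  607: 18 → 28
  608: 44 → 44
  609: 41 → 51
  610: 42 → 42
Record 609 has an error. The correct transformed value should be 41, not 51.

Step 1: Check each record against the rule
Step 2: Record 609 has margin = 41
Step 3: Since 41 >= 31, the bonus should not have been applied
Step 4: Correct value = 41, but claimed value = 51
Conclusion: Record 609 has the error.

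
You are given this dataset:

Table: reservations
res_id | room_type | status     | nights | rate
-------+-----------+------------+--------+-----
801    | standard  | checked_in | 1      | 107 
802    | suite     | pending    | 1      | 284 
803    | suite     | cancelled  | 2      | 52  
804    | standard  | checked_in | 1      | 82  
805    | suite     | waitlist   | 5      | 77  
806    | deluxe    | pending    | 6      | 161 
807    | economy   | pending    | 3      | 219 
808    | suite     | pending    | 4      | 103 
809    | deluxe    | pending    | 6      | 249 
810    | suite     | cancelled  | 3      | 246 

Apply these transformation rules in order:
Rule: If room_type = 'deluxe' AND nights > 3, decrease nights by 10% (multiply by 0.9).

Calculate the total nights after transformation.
30.8

Step 1: Find records where room_type = 'deluxe' AND nights > 3
Step 2: 2 records match, summing to 12
Step 3: After multiplier: 12 × 0.9 = 10.8
Step 4: Unaffected records sum: 20
Step 5: Final sum = 10.8 + 20 = 30.8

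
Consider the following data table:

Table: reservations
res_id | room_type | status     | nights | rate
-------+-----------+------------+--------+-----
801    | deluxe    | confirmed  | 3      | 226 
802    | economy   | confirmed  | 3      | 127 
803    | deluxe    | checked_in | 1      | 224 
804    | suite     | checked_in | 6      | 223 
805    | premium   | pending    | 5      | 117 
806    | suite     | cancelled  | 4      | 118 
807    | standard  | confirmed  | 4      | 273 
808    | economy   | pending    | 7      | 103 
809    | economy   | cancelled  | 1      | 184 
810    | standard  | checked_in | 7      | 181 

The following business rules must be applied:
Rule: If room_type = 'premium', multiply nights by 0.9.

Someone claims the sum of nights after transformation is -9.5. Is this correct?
No, the correct result is 40.5.

Step 1: Calculate the correct sum after transformation
Step 2: Apply multiplier 0.9 to records where room_type = 'premium'
Step 3: Correct result = 40.5
Step 4: Claimed result = -9.5
Step 5: 40.5 ≠ -9.5
Conclusion: The claimed result is incorrect. The correct answer is 40.5.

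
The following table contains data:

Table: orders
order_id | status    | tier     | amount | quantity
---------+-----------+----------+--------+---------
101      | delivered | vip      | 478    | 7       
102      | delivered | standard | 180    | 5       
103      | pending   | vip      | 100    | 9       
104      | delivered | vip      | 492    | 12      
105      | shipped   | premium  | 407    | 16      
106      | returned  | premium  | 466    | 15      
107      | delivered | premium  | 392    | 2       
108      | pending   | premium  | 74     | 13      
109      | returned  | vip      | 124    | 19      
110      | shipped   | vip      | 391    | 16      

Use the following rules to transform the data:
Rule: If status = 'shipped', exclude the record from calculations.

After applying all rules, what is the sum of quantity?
82

Step 1: Identify records where status = 'shipped'
Step 2: The excluded records sum to 32
Step 3: Original total quantity = 114
Step 4: Remaining total = 114 - 32 = 82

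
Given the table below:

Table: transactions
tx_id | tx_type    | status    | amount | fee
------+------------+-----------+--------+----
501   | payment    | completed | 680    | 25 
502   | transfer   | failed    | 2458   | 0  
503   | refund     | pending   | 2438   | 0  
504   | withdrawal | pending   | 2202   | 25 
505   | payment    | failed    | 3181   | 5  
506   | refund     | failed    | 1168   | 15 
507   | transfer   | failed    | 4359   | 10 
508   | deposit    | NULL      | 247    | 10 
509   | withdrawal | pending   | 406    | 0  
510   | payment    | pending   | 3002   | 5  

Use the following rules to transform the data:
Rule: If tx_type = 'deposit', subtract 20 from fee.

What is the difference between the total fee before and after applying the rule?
20

Step 1: Original sum of fee = 95
Step 2: 1 records have tx_type = 'deposit'
Step 3: Each affected record changes by -20
Step 4: Total change = 1 × -20 = -20
Step 5: New sum = 95 + -20 = 75
Step 6: Difference = |75 - 95| = 20
        (Sum decreased by 20)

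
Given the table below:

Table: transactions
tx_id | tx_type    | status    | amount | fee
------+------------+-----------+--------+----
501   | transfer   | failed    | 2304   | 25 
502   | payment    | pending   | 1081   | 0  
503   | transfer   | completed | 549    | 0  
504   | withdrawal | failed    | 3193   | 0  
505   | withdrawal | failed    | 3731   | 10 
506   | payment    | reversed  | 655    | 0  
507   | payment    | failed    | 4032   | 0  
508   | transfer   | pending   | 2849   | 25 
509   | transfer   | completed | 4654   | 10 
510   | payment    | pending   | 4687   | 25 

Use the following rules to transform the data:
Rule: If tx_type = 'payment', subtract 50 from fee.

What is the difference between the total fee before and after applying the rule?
200

Step 1: Original sum of fee = 95
Step 2: 4 records have tx_type = 'payment'
Step 3: Each affected record changes by -50
Step 4: Total change = 4 × -50 = -200
Step 5: New sum = 95 + -200 = -105
Step 6: Difference = |-105 - 95| = 200
        (Sum decreased by 200)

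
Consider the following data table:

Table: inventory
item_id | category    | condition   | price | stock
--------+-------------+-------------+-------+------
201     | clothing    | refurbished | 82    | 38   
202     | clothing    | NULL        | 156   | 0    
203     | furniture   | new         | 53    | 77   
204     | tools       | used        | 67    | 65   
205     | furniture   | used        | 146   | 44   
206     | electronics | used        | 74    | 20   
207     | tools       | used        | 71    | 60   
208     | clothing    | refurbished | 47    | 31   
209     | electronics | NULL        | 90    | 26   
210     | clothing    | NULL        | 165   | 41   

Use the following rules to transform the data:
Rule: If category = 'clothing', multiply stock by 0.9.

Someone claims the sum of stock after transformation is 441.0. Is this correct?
No, the correct result is 391.0.

Step 1: Calculate the correct sum after transformation
Step 2: Apply multiplier 0.9 to records where category = 'clothing'
Step 3: Correct result = 391.0
Step 4: Claimed result = 441.0
Step 5: 391.0 ≠ 441.0
Conclusion: The claimed result is incorrect. The correct answer is 391.0.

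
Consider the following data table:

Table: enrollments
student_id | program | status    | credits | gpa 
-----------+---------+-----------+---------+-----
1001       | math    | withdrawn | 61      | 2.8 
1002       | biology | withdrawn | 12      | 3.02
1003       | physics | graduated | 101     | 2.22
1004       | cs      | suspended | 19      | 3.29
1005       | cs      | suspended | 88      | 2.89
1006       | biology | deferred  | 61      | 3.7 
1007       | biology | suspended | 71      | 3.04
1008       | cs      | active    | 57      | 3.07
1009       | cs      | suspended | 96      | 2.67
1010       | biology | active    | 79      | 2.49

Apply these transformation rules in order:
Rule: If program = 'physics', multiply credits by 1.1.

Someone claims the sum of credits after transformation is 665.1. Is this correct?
No, the correct result is 655.1.

Step 1: Calculate the correct sum after transformation
Step 2: Apply multiplier 1.1 to records where program = 'physics'
Step 3: Correct result = 655.1
Step 4: Claimed result = 665.1
Step 5: 655.1 ≠ 665.1
Conclusion: The claimed result is incorrect. The correct answer is 655.1.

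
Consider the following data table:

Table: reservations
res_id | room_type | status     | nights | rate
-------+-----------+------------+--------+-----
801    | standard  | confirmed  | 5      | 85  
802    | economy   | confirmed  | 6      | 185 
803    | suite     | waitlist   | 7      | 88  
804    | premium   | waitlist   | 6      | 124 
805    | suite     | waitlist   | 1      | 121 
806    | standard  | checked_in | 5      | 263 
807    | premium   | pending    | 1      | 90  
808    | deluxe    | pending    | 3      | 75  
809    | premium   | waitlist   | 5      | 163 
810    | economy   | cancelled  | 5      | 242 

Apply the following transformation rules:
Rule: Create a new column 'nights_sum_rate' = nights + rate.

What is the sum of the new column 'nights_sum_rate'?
1480

Step 1: For each record, compute nights + rate
Example calculations:
  5 + 85 = 90
  6 + 185 = 191
  7 + 88 = 95
  ...
Step 2: Sum all derived values
Step 3: Total = 1480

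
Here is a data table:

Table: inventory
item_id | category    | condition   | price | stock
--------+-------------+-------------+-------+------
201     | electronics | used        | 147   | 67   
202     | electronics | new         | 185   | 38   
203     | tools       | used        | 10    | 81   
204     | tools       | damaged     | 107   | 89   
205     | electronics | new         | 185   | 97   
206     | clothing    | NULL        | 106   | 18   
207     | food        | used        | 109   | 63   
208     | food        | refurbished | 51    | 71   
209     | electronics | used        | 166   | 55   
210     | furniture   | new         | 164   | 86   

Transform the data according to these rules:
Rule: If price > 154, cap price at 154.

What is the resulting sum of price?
1146

Step 1: 4 records have price > 154
Step 2: These records originally summed to 700
Step 3: After capping: 4 × 154 = 616
Step 4: Unaffected records sum: 530
Step 5: Final sum = 616 + 530 = 1146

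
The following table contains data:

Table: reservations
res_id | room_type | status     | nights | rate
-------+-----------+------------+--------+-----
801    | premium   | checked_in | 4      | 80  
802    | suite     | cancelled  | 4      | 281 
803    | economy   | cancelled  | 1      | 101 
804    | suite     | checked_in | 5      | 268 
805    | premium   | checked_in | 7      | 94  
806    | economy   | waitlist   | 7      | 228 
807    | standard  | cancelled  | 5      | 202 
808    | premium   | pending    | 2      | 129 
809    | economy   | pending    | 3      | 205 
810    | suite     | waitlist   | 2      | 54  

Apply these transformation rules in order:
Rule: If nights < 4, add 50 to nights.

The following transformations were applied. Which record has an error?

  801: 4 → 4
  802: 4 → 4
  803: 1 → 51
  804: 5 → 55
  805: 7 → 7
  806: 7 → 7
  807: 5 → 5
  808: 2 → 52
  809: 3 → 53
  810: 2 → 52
Record 804 has an error. The correct transformed value should be 5, not 55.

Step 1: Check each record against the rule
Step 2: Record 804 has nights = 5
Step 3: Since 5 >= 4, the bonus should not have been applied
Step 4: Correct value = 5, but claimed value = 55
Conclusion: Record 804 has the error.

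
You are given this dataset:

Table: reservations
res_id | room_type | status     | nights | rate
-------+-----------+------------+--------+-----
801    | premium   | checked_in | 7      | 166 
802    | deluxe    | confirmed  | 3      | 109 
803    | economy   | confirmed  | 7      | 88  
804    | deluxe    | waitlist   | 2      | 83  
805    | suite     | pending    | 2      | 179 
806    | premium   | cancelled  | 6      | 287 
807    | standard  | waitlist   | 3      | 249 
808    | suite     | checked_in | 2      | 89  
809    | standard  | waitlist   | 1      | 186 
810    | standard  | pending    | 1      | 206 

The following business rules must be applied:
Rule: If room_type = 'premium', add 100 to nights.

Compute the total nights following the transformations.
234

Step 1: Count records where room_type = 'premium': 2
Step 2: Total bonus added: 2 × 100 = 200
Step 3: Original sum of nights: 34
Step 4: Final sum = 34 + 200 = 234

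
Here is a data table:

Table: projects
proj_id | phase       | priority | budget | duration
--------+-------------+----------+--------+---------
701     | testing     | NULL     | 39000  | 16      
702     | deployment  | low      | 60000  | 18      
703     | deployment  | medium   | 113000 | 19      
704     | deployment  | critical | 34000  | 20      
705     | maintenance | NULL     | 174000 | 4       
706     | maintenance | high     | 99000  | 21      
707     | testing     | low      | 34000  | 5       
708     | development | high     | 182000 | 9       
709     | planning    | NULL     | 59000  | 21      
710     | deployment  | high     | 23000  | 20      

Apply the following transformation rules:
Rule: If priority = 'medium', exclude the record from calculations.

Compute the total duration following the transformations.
134

Step 1: Identify records where priority = 'medium'
Step 2: The excluded records sum to 19
Step 3: Original total duration = 153
Step 4: Remaining total = 153 - 19 = 134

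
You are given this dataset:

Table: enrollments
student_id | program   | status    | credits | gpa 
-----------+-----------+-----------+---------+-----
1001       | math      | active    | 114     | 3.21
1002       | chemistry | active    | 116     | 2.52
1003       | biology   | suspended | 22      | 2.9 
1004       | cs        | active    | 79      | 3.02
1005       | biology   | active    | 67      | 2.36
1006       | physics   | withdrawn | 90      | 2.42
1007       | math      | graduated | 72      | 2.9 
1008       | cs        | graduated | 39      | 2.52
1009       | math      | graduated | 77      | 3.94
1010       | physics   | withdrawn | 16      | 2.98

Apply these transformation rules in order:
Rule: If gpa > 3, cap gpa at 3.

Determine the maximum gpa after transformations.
3

Step 1: Original maximum gpa = 3.94
Step 2: Apply cap at 3
Step 3: 3 records had gpa > 3 and were capped
Step 4: Maximum after transformation = 3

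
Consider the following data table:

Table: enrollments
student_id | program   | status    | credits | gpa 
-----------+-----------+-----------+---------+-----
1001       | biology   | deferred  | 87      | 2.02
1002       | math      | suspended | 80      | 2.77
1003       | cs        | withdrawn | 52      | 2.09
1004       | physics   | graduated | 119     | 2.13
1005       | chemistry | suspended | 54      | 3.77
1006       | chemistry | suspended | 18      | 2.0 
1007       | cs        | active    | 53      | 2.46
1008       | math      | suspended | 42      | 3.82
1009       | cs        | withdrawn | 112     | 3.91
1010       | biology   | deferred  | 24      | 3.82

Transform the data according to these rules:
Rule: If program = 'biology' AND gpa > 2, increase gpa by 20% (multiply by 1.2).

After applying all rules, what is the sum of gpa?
29.96

Step 1: Find records where program = 'biology' AND gpa > 2
Step 2: 2 records match, summing to 5.84
Step 3: After multiplier: 5.84 × 1.2 = 7.01
Step 4: Unaffected records sum: 22.95
Step 5: Final sum = 7.01 + 22.95 = 29.96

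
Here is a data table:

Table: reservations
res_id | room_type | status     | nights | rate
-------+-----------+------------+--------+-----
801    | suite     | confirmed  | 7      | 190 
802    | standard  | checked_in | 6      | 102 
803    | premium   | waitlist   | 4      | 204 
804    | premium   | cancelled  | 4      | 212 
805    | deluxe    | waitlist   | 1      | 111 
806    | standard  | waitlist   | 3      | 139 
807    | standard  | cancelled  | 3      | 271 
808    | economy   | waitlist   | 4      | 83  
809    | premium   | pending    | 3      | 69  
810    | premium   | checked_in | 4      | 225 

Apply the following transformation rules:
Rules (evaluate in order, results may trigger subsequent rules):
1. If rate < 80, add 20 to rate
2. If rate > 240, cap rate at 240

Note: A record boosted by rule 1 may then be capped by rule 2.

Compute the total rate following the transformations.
1595

Step 1: Apply rule 1 to records with rate < 80
  - 1 records get bonus of 20
  - Of these, 0 records then exceed 240 and get capped
Step 2: Apply rule 2 to records with rate > 240
  - 1 records (original) are capped
Step 3: Calculate final sum = 1595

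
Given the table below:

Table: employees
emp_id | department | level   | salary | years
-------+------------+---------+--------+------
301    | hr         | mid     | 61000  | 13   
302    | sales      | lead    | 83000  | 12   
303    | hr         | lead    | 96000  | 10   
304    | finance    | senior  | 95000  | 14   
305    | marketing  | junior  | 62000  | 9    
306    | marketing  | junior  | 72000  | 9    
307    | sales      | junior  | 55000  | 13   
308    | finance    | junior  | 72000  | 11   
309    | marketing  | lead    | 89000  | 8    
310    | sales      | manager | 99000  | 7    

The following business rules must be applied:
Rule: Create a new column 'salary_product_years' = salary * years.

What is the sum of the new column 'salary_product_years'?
8197000

Step 1: For each record, compute salary * years
Example calculations:
  61000 * 13 = 793000
  83000 * 12 = 996000
  96000 * 10 = 960000
  ...
Step 2: Sum all derived values
Step 3: Total = 8197000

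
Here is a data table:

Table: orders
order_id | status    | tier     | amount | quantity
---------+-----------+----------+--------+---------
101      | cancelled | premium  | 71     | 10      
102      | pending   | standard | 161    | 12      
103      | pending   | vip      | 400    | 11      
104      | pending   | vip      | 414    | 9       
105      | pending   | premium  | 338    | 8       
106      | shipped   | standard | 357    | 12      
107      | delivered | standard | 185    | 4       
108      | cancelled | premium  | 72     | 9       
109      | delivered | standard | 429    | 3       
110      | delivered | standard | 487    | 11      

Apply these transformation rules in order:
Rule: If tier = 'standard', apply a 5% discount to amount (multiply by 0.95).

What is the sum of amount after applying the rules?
2833.05

Step 1: Records with tier = 'standard' have total amount = 1619
Step 2: Apply multiplier: 1619 × 0.95 = 1538.05
Step 3: Other records total: 1295
Step 4: Final sum = 1538.05 + 1295 = 2833.05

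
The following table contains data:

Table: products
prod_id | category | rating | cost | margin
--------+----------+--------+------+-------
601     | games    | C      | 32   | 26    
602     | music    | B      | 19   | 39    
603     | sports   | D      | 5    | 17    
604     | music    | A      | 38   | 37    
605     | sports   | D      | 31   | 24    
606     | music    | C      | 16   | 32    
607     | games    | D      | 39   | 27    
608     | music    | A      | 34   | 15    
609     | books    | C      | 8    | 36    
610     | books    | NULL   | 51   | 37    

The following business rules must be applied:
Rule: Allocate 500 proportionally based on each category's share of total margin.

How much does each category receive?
books: 125.86, games: 91.38, music: 212.07, sports: 70.69

Step 1: Calculate total margin = 290
Step 2: Calculate each category's proportion:
  books: 73/290 = 25.17% → 125.86
  games: 53/290 = 18.28% → 91.38
  music: 123/290 = 42.41% → 212.07
  sports: 41/290 = 14.14% → 70.69
Step 3: Verify: sum of allocations ≈ 500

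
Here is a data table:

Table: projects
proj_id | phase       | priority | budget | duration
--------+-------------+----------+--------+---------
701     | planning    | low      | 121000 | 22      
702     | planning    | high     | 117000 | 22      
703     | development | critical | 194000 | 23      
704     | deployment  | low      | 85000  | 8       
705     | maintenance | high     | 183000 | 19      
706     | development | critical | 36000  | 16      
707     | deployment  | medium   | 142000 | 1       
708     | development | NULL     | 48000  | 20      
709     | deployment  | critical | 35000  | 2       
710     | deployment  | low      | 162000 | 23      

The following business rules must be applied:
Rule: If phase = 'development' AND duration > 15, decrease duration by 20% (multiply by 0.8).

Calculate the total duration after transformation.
144.2

Step 1: Find records where phase = 'development' AND duration > 15
Step 2: 3 records match, summing to 59
Step 3: After multiplier: 59 × 0.8 = 47.2
Step 4: Unaffected records sum: 97
Step 5: Final sum = 47.2 + 97 = 144.2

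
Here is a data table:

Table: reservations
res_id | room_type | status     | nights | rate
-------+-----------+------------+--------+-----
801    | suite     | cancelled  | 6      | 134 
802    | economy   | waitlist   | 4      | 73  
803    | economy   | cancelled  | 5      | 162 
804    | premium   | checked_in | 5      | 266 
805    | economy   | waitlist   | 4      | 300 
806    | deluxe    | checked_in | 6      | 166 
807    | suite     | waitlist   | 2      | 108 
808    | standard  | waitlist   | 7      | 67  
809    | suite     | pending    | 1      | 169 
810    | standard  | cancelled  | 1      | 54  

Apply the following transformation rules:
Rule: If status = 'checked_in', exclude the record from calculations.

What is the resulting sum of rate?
1067

Step 1: Identify records where status = 'checked_in'
Step 2: The excluded records sum to 432
Step 3: Original total rate = 1499
Step 4: Remaining total = 1499 - 432 = 1067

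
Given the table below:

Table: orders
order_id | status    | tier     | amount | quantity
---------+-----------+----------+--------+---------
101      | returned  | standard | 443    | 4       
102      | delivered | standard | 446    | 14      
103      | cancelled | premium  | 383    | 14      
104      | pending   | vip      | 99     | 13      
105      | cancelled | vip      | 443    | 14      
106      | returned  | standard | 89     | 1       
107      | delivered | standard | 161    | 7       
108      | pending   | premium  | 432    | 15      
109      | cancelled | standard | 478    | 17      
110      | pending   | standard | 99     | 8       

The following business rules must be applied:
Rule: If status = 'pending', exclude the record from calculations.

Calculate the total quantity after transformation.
71

Step 1: Identify records where status = 'pending'
Step 2: The excluded records sum to 36
Step 3: Original total quantity = 107
Step 4: Remaining total = 107 - 36 = 71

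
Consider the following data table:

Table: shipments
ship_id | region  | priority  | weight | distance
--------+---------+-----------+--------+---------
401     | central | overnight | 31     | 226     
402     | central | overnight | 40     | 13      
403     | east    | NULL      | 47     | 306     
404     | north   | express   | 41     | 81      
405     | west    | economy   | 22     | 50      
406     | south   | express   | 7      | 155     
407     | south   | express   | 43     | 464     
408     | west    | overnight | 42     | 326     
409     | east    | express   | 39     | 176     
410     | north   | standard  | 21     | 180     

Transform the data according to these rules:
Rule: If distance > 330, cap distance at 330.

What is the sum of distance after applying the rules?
1843

Step 1: 1 records have distance > 330
Step 2: These records originally summed to 464
Step 3: After capping: 1 × 330 = 330
Step 4: Unaffected records sum: 1513
Step 5: Final sum = 330 + 1513 = 1843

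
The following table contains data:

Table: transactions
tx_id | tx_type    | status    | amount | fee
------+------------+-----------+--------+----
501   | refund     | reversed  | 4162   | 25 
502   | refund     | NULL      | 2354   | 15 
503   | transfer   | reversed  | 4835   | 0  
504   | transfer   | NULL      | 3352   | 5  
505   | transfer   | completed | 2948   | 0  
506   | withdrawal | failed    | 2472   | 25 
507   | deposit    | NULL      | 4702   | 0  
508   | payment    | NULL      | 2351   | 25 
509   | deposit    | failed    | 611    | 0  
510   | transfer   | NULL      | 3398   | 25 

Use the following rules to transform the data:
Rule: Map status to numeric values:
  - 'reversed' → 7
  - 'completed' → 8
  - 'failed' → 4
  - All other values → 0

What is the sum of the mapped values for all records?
30

Step 1: Apply mapping to each record
Step 2: Count by status:
  'reversed': 2 records × 7 = 14
  'completed': 1 records × 8 = 8
  'failed': 2 records × 4 = 8
Step 3: Sum all mapped values = 30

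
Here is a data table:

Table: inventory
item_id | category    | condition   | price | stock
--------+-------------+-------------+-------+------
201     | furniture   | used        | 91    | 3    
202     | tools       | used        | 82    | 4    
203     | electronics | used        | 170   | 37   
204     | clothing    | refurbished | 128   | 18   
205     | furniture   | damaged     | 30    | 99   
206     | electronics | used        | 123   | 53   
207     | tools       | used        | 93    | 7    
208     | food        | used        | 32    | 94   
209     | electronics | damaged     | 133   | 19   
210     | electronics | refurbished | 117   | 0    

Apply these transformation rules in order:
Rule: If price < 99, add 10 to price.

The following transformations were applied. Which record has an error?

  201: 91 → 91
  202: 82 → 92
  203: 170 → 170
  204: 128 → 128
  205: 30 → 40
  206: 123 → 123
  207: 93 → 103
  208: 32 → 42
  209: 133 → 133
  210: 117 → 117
Record 201 has an error. The correct transformed value should be 101, not 91.

Step 1: Check each record against the rule
Step 2: Record 201 has price = 91
Step 3: Since 91 < 99, the bonus should have been applied
Step 4: Correct value = 101, but claimed value = 91
Conclusion: Record 201 has the error.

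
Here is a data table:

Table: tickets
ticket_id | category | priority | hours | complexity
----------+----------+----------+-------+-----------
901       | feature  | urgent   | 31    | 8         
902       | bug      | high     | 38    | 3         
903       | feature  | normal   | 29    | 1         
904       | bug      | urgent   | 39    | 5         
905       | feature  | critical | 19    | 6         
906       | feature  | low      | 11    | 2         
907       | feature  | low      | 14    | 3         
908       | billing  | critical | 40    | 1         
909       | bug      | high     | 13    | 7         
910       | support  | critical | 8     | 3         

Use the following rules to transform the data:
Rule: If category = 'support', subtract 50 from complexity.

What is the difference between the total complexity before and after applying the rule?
50

Step 1: Original sum of complexity = 39
Step 2: 1 records have category = 'support'
Step 3: Each affected record changes by -50
Step 4: Total change = 1 × -50 = -50
Step 5: New sum = 39 + -50 = -11
Step 6: Difference = |-11 - 39| = 50
        (Sum decreased by 50)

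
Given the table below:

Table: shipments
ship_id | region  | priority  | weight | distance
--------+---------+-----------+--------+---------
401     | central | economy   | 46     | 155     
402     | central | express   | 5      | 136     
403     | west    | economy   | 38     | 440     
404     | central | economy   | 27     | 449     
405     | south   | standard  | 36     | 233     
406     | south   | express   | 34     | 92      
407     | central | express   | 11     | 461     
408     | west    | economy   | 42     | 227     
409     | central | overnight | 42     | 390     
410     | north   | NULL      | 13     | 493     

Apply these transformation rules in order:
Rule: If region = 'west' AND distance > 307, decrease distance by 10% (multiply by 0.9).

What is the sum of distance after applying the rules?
3032.0

Step 1: Find records where region = 'west' AND distance > 307
Step 2: 1 records match, summing to 440
Step 3: After multiplier: 440 × 0.9 = 396.0
Step 4: Unaffected records sum: 2636
Step 5: Final sum = 396.0 + 2636 = 3032.0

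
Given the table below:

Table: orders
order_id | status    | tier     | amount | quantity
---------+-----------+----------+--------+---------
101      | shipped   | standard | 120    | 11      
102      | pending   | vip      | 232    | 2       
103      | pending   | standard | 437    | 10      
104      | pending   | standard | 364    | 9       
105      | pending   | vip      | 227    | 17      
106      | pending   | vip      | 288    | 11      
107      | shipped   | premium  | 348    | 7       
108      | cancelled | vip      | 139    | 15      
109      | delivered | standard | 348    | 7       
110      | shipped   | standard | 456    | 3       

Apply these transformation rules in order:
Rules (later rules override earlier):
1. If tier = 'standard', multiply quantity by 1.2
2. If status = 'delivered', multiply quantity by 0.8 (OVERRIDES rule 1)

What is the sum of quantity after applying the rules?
97.2

Step 1: Rule 2 takes priority for records with status = 'delivered'
  - 1 records: 7 × 0.8 = 5.6
Step 2: Rule 1 applies to remaining records with tier = 'standard'
  - 4 records: 33 × 1.2 = 39.6
Step 3: Other records unchanged: 52
Step 4: Final sum = 5.6 + 39.6 + 52 = 97.2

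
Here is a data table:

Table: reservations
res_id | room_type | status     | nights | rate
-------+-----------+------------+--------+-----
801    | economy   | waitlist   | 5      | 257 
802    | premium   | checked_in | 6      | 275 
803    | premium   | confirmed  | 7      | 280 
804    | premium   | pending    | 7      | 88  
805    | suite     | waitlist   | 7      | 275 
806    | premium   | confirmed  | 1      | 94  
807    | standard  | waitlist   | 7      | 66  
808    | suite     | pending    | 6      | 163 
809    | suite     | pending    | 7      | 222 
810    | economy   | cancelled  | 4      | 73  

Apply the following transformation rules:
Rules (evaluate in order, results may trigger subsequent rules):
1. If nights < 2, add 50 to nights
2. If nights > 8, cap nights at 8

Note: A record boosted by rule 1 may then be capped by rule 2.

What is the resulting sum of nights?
64

Step 1: Apply rule 1 to records with nights < 2
  - 1 records get bonus of 50
  - Of these, 1 records then exceed 8 and get capped
Step 2: Apply rule 2 to records with nights > 8
  - 0 records (original) are capped
Step 3: Calculate final sum = 64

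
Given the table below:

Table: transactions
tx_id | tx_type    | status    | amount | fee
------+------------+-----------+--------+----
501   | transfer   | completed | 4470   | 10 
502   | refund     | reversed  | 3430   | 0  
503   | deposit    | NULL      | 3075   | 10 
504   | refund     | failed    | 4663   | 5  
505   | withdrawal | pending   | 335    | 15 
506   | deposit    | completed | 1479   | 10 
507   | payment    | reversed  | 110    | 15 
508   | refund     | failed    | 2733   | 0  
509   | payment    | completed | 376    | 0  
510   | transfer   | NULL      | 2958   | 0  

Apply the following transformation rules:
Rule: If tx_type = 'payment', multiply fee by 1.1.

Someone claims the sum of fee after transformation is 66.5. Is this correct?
Yes, the result is correct.

Step 1: Calculate the correct sum after transformation
Step 2: Apply multiplier 1.1 to records where tx_type = 'payment'
Step 3: Correct result = 66.5
Step 4: Claimed result = 66.5
Step 5: 66.5 = 66.5 ✓
Conclusion: The claimed result is correct.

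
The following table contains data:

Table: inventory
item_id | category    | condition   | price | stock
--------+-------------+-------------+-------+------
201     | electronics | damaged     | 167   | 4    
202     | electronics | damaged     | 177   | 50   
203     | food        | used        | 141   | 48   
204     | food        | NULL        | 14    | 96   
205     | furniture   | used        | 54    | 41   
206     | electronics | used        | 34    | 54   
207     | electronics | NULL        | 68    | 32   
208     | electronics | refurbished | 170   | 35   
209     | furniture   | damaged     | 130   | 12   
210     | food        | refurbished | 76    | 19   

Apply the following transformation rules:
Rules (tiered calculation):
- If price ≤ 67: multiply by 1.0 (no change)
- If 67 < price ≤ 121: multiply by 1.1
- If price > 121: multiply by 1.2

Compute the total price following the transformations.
1202.4

Step 1: Tier 1 (price ≤ 67): 3 records, sum = 102 × 1.0 = 102.0
Step 2: Tier 2 (67 < price ≤ 121): 2 records, sum = 144 × 1.1 = 158.4
Step 3: Tier 3 (price > 121): 5 records, sum = 785 × 1.2 = 942.0
Step 4: Final sum = 102.0 + 158.4 + 942.0 = 1202.4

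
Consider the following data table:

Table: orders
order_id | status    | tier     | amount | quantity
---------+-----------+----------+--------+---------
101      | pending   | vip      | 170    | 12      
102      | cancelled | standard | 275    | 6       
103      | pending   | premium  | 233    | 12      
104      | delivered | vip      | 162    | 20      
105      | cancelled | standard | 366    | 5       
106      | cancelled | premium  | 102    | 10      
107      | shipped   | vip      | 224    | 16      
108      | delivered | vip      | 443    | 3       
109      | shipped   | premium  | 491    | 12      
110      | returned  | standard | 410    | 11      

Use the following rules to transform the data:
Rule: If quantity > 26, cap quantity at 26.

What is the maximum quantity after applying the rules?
20

Step 1: Original maximum quantity = 20
Step 2: Check cap of 26 against maximum
Step 3: No records exceed the cap (max 20 <= cap 26), so no capping applies
Step 4: Maximum after transformation = 20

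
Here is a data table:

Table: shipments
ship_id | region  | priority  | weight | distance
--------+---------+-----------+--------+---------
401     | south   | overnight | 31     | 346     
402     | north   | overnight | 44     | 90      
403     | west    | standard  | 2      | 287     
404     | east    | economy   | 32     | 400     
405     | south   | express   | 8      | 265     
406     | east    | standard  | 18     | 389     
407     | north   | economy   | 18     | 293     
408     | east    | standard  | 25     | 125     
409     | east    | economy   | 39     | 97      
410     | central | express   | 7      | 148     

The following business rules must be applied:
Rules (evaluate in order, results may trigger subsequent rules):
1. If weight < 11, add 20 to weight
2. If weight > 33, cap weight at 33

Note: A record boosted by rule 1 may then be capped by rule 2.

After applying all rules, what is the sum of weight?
267

Step 1: Apply rule 1 to records with weight < 11
  - 3 records get bonus of 20
  - Of these, 0 records then exceed 33 and get capped
Step 2: Apply rule 2 to records with weight > 33
  - 2 records (original) are capped
Step 3: Calculate final sum = 267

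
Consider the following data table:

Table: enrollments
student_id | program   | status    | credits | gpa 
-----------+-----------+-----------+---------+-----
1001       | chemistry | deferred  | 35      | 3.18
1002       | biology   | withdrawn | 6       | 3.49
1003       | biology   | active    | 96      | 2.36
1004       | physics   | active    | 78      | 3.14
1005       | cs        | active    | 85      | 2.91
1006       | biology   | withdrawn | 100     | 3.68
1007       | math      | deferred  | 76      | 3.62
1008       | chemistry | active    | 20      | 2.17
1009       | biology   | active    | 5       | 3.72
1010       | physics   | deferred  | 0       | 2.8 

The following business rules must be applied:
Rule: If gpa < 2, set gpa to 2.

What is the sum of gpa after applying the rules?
31.07

Step 1: 0 records have gpa < 2
Step 2: These records originally summed to 0
Step 3: After setting to minimum: 0 × 2 = 0
Step 4: Unaffected records sum: 31.07
Step 5: Final sum = 0 + 31.07 = 31.07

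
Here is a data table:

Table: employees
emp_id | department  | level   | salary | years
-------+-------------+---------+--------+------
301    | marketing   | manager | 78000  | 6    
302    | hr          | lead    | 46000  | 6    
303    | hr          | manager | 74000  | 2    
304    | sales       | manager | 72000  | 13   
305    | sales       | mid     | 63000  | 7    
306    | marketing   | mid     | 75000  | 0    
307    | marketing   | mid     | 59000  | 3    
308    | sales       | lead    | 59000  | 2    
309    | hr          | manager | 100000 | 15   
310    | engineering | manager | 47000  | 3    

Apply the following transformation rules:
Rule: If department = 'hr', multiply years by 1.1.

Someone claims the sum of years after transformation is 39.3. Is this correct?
No, the correct result is 59.3.

Step 1: Calculate the correct sum after transformation
Step 2: Apply multiplier 1.1 to records where department = 'hr'
Step 3: Correct result = 59.3
Step 4: Claimed result = 39.3
Step 5: 59.3 ≠ 39.3
Conclusion: The claimed result is incorrect. The correct answer is 59.3.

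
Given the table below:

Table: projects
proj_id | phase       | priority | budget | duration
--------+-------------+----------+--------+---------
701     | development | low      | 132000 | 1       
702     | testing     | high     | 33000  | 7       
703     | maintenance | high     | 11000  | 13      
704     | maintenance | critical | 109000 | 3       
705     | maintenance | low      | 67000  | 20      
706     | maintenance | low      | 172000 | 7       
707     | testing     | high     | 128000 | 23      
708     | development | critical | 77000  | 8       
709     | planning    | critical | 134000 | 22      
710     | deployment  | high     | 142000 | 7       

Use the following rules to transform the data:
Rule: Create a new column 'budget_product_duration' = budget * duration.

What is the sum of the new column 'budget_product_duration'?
10879000

Step 1: For each record, compute budget * duration
Example calculations:
  132000 * 1 = 132000
  33000 * 7 = 231000
  11000 * 13 = 143000
  ...
Step 2: Sum all derived values
Step 3: Total = 10879000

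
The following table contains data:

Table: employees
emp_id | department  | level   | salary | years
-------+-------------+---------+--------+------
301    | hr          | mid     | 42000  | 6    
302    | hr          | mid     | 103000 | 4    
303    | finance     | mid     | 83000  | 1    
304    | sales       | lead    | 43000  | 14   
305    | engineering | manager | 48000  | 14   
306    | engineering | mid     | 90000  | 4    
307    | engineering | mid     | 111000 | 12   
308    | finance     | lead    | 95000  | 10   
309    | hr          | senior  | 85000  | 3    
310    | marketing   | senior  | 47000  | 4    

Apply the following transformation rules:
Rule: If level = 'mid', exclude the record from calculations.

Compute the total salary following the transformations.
318000

Step 1: Identify records where level = 'mid'
Step 2: The excluded records sum to 429000
Step 3: Original total salary = 747000
Step 4: Remaining total = 747000 - 429000 = 318000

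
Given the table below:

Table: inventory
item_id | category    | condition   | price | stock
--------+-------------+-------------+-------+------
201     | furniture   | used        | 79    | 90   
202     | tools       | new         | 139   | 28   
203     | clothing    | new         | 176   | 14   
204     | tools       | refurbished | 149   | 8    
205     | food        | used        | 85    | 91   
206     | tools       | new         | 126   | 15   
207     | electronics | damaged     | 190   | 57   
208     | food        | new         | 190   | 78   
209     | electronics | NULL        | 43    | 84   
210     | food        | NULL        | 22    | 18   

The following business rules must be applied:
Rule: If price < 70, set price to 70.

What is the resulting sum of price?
1274

Step 1: 2 records have price < 70
Step 2: These records originally summed to 65
Step 3: After setting to minimum: 2 × 70 = 140
Step 4: Unaffected records sum: 1134
Step 5: Final sum = 140 + 1134 = 1274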